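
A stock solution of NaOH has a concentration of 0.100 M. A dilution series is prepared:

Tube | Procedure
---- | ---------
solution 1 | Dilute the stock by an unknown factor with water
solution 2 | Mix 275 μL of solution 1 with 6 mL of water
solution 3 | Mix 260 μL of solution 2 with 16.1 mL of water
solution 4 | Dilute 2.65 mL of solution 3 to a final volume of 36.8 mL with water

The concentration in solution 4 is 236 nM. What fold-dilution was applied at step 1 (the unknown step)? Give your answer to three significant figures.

Step 1: unknown factor x
Step 2: 275 μL + 6 mL = 6275 μL total → factor 6275/275 = 22.818
Step 3: 260 μL + 16.1 mL = 16360 μL total → factor 16360/260 = 62.923
Step 4: 2.65 mL brought to 36.8 mL → factor 36.8/2.65 = 13.887
Product of known-step factors = 19939
Overall factor = 0.100 M / (236 nM) = 4.2373 × 10^5
x = 4.2373 × 10^5 / 19939 = 21.3

21.3-fold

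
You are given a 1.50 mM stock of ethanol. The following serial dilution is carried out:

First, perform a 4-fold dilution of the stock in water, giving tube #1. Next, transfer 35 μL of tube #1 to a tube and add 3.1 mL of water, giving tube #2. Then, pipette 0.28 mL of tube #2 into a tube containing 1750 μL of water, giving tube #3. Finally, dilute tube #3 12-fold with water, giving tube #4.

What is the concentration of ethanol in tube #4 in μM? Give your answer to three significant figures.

Step 1: 4-fold → factor 4
Step 2: 35 μL + 3.1 mL = 3135 μL total → factor 3135/35 = 89.571
Step 3: 0.28 mL + 1750 μL = 2.03 mL total → factor 2.03/0.28 = 7.25
Step 4: 12-fold → factor 12
Dilution factor through tube #4 = 4 × 89.571 × 7.25 × 12 = 31171
[tube #4] = 1.50 mM / 31171 = 4.812 × 10^-5 mM = 0.0481 μM

0.0481 μM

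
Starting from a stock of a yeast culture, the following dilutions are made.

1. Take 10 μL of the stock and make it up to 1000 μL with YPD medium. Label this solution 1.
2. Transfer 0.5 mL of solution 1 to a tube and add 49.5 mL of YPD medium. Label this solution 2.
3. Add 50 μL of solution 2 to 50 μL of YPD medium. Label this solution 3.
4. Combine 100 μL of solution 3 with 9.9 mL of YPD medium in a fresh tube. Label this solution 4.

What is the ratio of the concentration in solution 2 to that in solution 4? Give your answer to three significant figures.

200

Step 1: 10 μL brought to 1000 μL → factor 1000/10 = 100
Step 2: 0.5 mL + 49.5 mL = 50 mL total → factor 50/0.5 = 100
Step 3: 50 μL + 50 μL = 100 μL total → factor 100/50 = 2
Step 4: 100 μL + 9.9 mL = 10000 μL total → factor 10000/100 = 100
Dilution factor to solution 2 = 10000; to solution 4 = 2 × 10^6
[solution 2]/[solution 4] = (factor to solution 4)/(factor to solution 2) = 2 × 10^6/10000 = 200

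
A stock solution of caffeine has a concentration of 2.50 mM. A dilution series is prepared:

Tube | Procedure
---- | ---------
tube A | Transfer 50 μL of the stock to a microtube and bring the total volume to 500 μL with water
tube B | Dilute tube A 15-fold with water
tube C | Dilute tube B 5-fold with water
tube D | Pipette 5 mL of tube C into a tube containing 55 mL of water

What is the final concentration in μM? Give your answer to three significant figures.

Step 1: 50 μL brought to 500 μL → factor 500/50 = 10
Step 2: 15-fold → factor 15
Step 3: 5-fold → factor 5
Step 4: 5 mL + 55 mL = 60 mL total → factor 60/5 = 12
Overall dilution factor = 10 × 15 × 5 × 12 = 9000
Final = 2.50 mM / 9000 = 0.0002778 mM = 0.278 μM

0.278 μM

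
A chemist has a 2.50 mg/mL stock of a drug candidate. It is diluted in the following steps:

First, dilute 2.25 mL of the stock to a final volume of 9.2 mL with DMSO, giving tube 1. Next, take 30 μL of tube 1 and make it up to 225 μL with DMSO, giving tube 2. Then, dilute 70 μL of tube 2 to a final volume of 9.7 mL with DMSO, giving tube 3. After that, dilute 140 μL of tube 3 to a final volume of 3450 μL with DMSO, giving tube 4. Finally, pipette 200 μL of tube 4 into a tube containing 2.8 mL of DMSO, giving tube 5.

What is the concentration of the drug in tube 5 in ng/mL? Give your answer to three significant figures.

1.59 ng/mL

Step 1: 2.25 mL brought to 9.2 mL → factor 9.2/2.25 = 4.0889
Step 2: 30 μL brought to 225 μL → factor 225/30 = 7.5
Step 3: 70 μL brought to 9.7 mL → factor 9700/70 = 138.57
Step 4: 140 μL brought to 3450 μL → factor 3450/140 = 24.643
Step 5: 200 μL + 2.8 mL = 3000 μL total → factor 3000/200 = 15
Overall dilution factor = 4.0889 × 7.5 × 138.57 × 24.643 × 15 = 1.5708 × 10^6
Final = 2.50 mg/mL / 1.5708 × 10^6 = 1.592 × 10^-6 mg/mL = 1.59 ng/mL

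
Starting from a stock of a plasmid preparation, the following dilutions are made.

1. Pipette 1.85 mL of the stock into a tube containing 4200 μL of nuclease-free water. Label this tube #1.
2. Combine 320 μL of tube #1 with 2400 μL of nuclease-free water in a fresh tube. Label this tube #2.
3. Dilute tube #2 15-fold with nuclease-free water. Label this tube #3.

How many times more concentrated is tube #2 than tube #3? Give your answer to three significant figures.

Step 1: 1.85 mL + 4200 μL = 6.05 mL total → factor 6.05/1.85 = 3.2703
Step 2: 320 μL + 2400 μL = 2720 μL total → factor 2720/320 = 8.5
Step 3: 15-fold → factor 15
Dilution factor to tube #2 = 27.797; to tube #3 = 416.96
[tube #2]/[tube #3] = (factor to tube #3)/(factor to tube #2) = 416.96/27.797 = 15.0

15.0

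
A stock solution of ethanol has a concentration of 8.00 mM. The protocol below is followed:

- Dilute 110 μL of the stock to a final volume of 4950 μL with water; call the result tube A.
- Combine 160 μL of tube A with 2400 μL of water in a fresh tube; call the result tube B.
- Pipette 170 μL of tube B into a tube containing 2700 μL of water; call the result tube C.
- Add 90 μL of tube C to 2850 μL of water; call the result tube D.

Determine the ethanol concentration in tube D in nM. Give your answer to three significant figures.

20.1 nM

Step 1: 110 μL brought to 4950 μL → factor 4950/110 = 45
Step 2: 160 μL + 2400 μL = 2560 μL total → factor 2560/160 = 16
Step 3: 170 μL + 2700 μL = 2870 μL total → factor 2870/170 = 16.882
Step 4: 90 μL + 2850 μL = 2940 μL total → factor 2940/90 = 32.667
Overall dilution factor = 45 × 16 × 16.882 × 32.667 = 3.9707 × 10^5
Final = 8.00 mM / 3.9707 × 10^5 = 2.015 × 10^-5 mM = 20.1 nM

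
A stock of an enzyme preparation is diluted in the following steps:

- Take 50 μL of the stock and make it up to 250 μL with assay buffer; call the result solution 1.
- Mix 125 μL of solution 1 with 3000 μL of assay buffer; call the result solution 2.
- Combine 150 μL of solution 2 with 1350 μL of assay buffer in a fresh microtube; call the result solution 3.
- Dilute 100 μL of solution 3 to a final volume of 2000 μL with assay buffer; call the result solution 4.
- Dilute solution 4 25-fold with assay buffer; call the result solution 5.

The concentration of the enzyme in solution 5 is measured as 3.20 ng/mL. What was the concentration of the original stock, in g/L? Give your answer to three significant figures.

Step 1: 50 μL brought to 250 μL → factor 250/50 = 5
Step 2: 125 μL + 3000 μL = 3125 μL total → factor 3125/125 = 25
Step 3: 150 μL + 1350 μL = 1500 μL total → factor 1500/150 = 10
Step 4: 100 μL brought to 2000 μL → factor 2000/100 = 20
Step 5: 25-fold → factor 25
Overall dilution factor = 5 × 25 × 10 × 20 × 25 = 6.25 × 10^5
Stock = 3.20 ng/mL × 6.25 × 10^5 = 2.000 × 10^6 ng/mL = 2.00 g/L

2.00 g/L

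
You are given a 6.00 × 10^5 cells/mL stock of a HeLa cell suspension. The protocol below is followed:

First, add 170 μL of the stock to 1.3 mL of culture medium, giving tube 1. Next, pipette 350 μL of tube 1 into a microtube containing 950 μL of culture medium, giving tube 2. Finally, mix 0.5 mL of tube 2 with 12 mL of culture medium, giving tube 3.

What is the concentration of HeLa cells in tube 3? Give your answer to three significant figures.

Step 1: 170 μL + 1.3 mL = 1470 μL total → factor 1470/170 = 8.6471
Step 2: 350 μL + 950 μL = 1300 μL total → factor 1300/350 = 3.7143
Step 3: 0.5 mL + 12 mL = 12.5 mL total → factor 12.5/0.5 = 25
Overall dilution factor = 8.6471 × 3.7143 × 25 = 802.94
Final = 6.00 × 10^5 cells/mL / 802.94 = 747 cells/mL

747 cells/mL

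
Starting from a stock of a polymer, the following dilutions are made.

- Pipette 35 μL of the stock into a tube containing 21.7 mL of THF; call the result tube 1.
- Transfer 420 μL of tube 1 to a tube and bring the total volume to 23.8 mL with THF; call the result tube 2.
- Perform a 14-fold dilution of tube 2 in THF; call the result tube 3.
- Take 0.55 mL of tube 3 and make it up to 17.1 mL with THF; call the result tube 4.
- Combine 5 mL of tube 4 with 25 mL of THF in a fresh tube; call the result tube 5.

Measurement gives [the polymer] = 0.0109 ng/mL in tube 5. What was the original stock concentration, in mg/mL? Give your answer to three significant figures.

1.00 mg/mL

Step 1: 35 μL + 21.7 mL = 21735 μL total → factor 21735/35 = 621
Step 2: 420 μL brought to 23.8 mL → factor 23800/420 = 56.667
Step 3: 14-fold → factor 14
Step 4: 0.55 mL brought to 17.1 mL → factor 17.1/0.55 = 31.091
Step 5: 5 mL + 25 mL = 30 mL total → factor 30/5 = 6
Overall dilution factor = 621 × 56.667 × 14 × 31.091 × 6 = 9.1903 × 10^7
Stock = 0.0109 ng/mL × 9.1903 × 10^7 = 1.002 × 10^6 ng/mL = 1.00 mg/mL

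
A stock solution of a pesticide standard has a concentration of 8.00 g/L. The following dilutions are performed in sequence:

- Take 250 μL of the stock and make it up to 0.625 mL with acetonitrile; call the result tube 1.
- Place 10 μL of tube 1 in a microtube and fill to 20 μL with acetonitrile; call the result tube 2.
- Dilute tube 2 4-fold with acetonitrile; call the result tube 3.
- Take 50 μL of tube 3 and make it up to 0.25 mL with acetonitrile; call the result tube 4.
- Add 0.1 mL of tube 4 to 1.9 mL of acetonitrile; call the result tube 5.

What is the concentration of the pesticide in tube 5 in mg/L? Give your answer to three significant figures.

4.00 mg/L

Step 1: 250 μL brought to 0.625 mL → factor 625/250 = 2.5
Step 2: 10 μL brought to 20 μL → factor 20/10 = 2
Step 3: 4-fold → factor 4
Step 4: 50 μL brought to 0.25 mL → factor 250/50 = 5
Step 5: 0.1 mL + 1.9 mL = 2 mL total → factor 2/0.1 = 20
Dilution factor through tube 5 = 2.5 × 2 × 4 × 5 × 20 = 2000
[tube 5] = 8.00 g/L / 2000 = 0.004000 g/L = 4.00 mg/L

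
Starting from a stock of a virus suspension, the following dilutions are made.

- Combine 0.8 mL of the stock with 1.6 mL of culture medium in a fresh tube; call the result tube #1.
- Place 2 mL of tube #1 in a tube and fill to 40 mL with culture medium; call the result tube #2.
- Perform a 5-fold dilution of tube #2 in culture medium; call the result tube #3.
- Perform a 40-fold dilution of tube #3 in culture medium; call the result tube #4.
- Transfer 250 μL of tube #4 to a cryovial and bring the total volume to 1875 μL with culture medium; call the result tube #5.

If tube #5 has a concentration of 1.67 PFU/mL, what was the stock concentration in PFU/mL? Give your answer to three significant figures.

1.50 × 10^5 PFU/mL

Step 1: 0.8 mL + 1.6 mL = 2.4 mL total → factor 2.4/0.8 = 3
Step 2: 2 mL brought to 40 mL → factor 40/2 = 20
Step 3: 5-fold → factor 5
Step 4: 40-fold → factor 40
Step 5: 250 μL brought to 1875 μL → factor 1875/250 = 7.5
Overall dilution factor = 3 × 20 × 5 × 40 × 7.5 = 90000
Stock = 1.67 PFU/mL × 90000 = 1.50 × 10^5 PFU/mL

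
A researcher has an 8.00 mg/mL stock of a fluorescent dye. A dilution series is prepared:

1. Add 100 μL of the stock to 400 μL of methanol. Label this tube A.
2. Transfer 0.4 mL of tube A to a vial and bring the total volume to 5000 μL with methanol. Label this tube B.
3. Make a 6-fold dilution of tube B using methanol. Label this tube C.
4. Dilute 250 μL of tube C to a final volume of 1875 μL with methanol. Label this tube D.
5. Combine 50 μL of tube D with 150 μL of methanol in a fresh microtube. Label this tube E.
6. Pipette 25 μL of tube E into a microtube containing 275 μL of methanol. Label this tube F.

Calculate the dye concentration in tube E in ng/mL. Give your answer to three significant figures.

711 ng/mL

Step 1: 100 μL + 400 μL = 500 μL total → factor 500/100 = 5
Step 2: 0.4 mL brought to 5000 μL → factor 5/0.4 = 12.5
Step 3: 6-fold → factor 6
Step 4: 250 μL brought to 1875 μL → factor 1875/250 = 7.5
Step 5: 50 μL + 150 μL = 200 μL total → factor 200/50 = 4
Dilution factor through tube E = 5 × 12.5 × 6 × 7.5 × 4 = 11250
[tube E] = 8.00 mg/mL / 11250 = 0.0007111 mg/mL = 711 ng/mL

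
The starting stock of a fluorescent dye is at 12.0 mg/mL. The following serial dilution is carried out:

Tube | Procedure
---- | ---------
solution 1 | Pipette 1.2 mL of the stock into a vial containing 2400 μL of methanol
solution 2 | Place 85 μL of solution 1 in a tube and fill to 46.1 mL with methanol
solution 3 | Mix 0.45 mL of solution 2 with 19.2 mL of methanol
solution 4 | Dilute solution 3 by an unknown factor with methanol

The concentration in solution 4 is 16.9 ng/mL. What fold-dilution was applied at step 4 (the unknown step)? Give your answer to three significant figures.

Step 1: 1.2 mL + 2400 μL = 3.6 mL total → factor 3.6/1.2 = 3
Step 2: 85 μL brought to 46.1 mL → factor 46100/85 = 542.35
Step 3: 0.45 mL + 19.2 mL = 19.65 mL total → factor 19.65/0.45 = 43.667
Step 4: unknown factor x
Product of known-step factors = 71048
Overall factor = 12.0 mg/mL / (16.9 ng/mL) = 7.1006 × 10^5
x = 7.1006 × 10^5 / 71048 = 9.99

9.99-fold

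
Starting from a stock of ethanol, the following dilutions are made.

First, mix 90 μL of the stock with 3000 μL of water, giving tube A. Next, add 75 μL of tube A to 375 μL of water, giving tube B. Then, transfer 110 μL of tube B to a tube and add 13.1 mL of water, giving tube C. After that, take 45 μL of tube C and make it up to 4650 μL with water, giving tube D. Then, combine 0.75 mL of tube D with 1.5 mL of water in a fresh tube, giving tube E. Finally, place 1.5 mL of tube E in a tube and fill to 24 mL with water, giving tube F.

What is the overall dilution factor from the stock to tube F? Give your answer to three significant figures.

Step 1: 90 μL + 3000 μL = 3090 μL total → factor 3090/90 = 34.333
Step 2: 75 μL + 375 μL = 450 μL total → factor 450/75 = 6
Step 3: 110 μL + 13.1 mL = 13210 μL total → factor 13210/110 = 120.09
Step 4: 45 μL brought to 4650 μL → factor 4650/45 = 103.33
Step 5: 0.75 mL + 1.5 mL = 2.25 mL total → factor 2.25/0.75 = 3
Step 6: 1.5 mL brought to 24 mL → factor 24/1.5 = 16
Overall dilution factor = 34.333 × 6 × 120.09 × 103.33 × 3 × 16 = 1.227 × 10^8

1.23 × 10^8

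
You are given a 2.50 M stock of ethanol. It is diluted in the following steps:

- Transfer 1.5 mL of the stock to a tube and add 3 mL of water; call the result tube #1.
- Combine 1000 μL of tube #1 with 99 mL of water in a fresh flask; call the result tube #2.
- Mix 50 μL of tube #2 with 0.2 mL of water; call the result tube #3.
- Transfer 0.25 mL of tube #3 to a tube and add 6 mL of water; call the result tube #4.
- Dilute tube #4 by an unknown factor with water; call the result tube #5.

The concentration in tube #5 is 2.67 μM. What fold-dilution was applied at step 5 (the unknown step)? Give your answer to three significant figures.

25.0-fold

Step 1: 1.5 mL + 3 mL = 4.5 mL total → factor 4.5/1.5 = 3
Step 2: 1000 μL + 99 mL = 1 × 10^5 μL total → factor 1 × 10^5/1000 = 100
Step 3: 50 μL + 0.2 mL = 250 μL total → factor 250/50 = 5
Step 4: 0.25 mL + 6 mL = 6.25 mL total → factor 6.25/0.25 = 25
Step 5: unknown factor x
Product of known-step factors = 37500
Overall factor = 2.50 M / (2.67 μM) = 9.3633 × 10^5
x = 9.3633 × 10^5 / 37500 = 25.0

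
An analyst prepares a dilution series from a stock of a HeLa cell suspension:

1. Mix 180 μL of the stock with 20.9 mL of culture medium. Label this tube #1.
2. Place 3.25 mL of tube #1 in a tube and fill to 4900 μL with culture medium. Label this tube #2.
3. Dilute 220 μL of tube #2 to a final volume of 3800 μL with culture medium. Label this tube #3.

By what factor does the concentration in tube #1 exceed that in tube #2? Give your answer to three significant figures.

1.51

Step 1: 180 μL + 20.9 mL = 21080 μL total → factor 21080/180 = 117.11
Step 2: 3.25 mL brought to 4900 μL → factor 4.9/3.25 = 1.5077
Dilution factor to tube #1 = 117.11; to tube #2 = 176.57
[tube #1]/[tube #2] = (factor to tube #2)/(factor to tube #1) = 176.57/117.11 = 1.51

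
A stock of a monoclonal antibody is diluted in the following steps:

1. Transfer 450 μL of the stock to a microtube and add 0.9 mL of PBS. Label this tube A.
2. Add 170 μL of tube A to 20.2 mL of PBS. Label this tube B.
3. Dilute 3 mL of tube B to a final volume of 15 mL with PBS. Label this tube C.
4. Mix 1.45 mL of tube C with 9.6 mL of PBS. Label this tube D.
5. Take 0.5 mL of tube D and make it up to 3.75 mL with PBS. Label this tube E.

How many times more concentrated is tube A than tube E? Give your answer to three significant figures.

Step 1: 450 μL + 0.9 mL = 1350 μL total → factor 1350/450 = 3
Step 2: 170 μL + 20.2 mL = 20370 μL total → factor 20370/170 = 119.82
Step 3: 3 mL brought to 15 mL → factor 15/3 = 5
Step 4: 1.45 mL + 9.6 mL = 11.05 mL total → factor 11.05/1.45 = 7.6207
Step 5: 0.5 mL brought to 3.75 mL → factor 3.75/0.5 = 7.5
Dilution factor to tube A = 3; to tube E = 1.0273 × 10^5
[tube A]/[tube E] = (factor to tube E)/(factor to tube A) = 1.0273 × 10^5/3 = 3.42 × 10^4

3.42 × 10^4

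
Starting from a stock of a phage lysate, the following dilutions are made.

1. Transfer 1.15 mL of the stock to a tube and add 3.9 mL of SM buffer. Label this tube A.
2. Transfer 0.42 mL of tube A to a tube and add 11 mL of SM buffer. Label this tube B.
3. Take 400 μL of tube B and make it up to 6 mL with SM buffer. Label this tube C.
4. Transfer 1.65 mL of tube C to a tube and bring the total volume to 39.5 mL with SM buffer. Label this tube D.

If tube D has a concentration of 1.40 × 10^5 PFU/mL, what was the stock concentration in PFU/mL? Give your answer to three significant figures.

Step 1: 1.15 mL + 3.9 mL = 5.05 mL total → factor 5.05/1.15 = 4.3913
Step 2: 0.42 mL + 11 mL = 11.42 mL total → factor 11.42/0.42 = 27.19
Step 3: 400 μL brought to 6 mL → factor 6000/400 = 15
Step 4: 1.65 mL brought to 39.5 mL → factor 39.5/1.65 = 23.939
Overall dilution factor = 4.3913 × 27.19 × 15 × 23.939 = 42876
Stock = 1.40 × 10^5 PFU/mL × 42876 = 6.00 × 10^9 PFU/mL

6.00 × 10^9 PFU/mL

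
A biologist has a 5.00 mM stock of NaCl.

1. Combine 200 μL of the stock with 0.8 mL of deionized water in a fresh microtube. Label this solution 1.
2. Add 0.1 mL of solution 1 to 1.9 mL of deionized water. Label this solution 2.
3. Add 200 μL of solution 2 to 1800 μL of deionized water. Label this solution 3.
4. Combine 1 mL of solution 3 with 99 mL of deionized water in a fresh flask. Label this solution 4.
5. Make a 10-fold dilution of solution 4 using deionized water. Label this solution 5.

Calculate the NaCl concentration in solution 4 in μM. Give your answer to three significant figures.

Step 1: 200 μL + 0.8 mL = 1000 μL total → factor 1000/200 = 5
Step 2: 0.1 mL + 1.9 mL = 2 mL total → factor 2/0.1 = 20
Step 3: 200 μL + 1800 μL = 2000 μL total → factor 2000/200 = 10
Step 4: 1 mL + 99 mL = 100 mL total → factor 100/1 = 100
Dilution factor through solution 4 = 5 × 20 × 10 × 100 = 1 × 10^5
[solution 4] = 5.00 mM / 1 × 10^5 = 5.000 × 10^-5 mM = 0.0500 μM

0.0500 μM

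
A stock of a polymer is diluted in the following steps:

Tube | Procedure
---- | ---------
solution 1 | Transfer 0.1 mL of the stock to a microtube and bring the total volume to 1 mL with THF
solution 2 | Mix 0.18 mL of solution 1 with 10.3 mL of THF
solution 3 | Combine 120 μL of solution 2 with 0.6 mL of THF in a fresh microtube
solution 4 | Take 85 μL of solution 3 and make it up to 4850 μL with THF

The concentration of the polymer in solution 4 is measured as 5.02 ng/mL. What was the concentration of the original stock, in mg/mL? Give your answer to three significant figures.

Step 1: 0.1 mL brought to 1 mL → factor 1/0.1 = 10
Step 2: 0.18 mL + 10.3 mL = 10.48 mL total → factor 10.48/0.18 = 58.222
Step 3: 120 μL + 0.6 mL = 720 μL total → factor 720/120 = 6
Step 4: 85 μL brought to 4850 μL → factor 4850/85 = 57.059
Overall dilution factor = 10 × 58.222 × 6 × 57.059 = 1.9933 × 10^5
Stock = 5.02 ng/mL × 1.9933 × 10^5 = 1.001 × 10^6 ng/mL = 1.00 mg/mL

1.00 mg/mL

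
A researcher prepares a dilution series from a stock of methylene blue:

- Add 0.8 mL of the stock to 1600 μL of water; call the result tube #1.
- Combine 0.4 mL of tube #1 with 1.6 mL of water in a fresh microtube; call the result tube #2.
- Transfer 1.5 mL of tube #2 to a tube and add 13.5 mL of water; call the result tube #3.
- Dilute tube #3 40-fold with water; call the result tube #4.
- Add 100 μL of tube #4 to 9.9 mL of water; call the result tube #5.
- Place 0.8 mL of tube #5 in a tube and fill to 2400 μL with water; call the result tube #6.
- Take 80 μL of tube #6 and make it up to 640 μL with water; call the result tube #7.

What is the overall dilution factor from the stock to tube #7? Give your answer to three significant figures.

Step 1: 0.8 mL + 1600 μL = 2.4 mL total → factor 2.4/0.8 = 3
Step 2: 0.4 mL + 1.6 mL = 2 mL total → factor 2/0.4 = 5
Step 3: 1.5 mL + 13.5 mL = 15 mL total → factor 15/1.5 = 10
Step 4: 40-fold → factor 40
Step 5: 100 μL + 9.9 mL = 10000 μL total → factor 10000/100 = 100
Step 6: 0.8 mL brought to 2400 μL → factor 2.4/0.8 = 3
Step 7: 80 μL brought to 640 μL → factor 640/80 = 8
Overall dilution factor = 3 × 5 × 10 × 40 × 100 × 3 × 8 = 1.44 × 10^7

1.44 × 10^7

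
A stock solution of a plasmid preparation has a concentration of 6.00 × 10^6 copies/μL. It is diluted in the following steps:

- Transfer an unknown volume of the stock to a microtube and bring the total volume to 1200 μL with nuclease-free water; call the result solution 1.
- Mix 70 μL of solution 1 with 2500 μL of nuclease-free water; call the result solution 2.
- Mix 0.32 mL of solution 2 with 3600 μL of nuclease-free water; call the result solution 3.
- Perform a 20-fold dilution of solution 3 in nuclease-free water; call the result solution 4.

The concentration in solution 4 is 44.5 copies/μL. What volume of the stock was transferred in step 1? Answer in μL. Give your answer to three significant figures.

Step 1: v brought to 1200 μL → factor = 1200 μL/v
Step 2: 70 μL + 2500 μL = 2570 μL total → factor 2570/70 = 36.714
Step 3: 0.32 mL + 3600 μL = 3.92 mL total → factor 3.92/0.32 = 12.25
Step 4: 20-fold → factor 20
Product of known-step factors = 8995
Overall factor = 6.00 × 10^6 copies/μL / (44.5 copies/μL) = 1.3483 × 10^5
Step-1 factor = 1.3483 × 10^5 / 8995 = 14.99
v = 1200 μL / 14.99 = 80.1 μL

80.1 μL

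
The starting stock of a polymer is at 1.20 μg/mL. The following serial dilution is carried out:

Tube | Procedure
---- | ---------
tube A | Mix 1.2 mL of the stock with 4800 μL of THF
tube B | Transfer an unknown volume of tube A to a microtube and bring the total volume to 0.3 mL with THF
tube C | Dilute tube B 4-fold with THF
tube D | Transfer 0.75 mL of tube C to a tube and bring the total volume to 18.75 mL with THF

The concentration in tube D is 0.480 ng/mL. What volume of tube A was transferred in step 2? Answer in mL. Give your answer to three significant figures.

0.0600 mL

Step 1: 1.2 mL + 4800 μL = 6 mL total → factor 6/1.2 = 5
Step 2: v brought to 0.3 mL → factor = 0.3 mL/v
Step 3: 4-fold → factor 4
Step 4: 0.75 mL brought to 18.75 mL → factor 18.75/0.75 = 25
Product of known-step factors = 500
Overall factor = 1.20 μg/mL / (0.480 ng/mL) = 2500
Step-2 factor = 2500 / 500 = 5
v = 0.3 mL / 5 = 0.0600 mL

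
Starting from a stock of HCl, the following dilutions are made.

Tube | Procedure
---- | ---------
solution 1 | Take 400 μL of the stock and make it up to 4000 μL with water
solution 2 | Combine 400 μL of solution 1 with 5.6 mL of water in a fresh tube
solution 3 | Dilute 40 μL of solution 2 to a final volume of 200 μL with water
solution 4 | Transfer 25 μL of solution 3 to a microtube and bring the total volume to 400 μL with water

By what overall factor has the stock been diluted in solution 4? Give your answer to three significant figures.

1.20 × 10^4

Step 1: 400 μL brought to 4000 μL → factor 4000/400 = 10
Step 2: 400 μL + 5.6 mL = 6000 μL total → factor 6000/400 = 15
Step 3: 40 μL brought to 200 μL → factor 200/40 = 5
Step 4: 25 μL brought to 400 μL → factor 400/25 = 16
Overall dilution factor = 10 × 15 × 5 × 16 = 12000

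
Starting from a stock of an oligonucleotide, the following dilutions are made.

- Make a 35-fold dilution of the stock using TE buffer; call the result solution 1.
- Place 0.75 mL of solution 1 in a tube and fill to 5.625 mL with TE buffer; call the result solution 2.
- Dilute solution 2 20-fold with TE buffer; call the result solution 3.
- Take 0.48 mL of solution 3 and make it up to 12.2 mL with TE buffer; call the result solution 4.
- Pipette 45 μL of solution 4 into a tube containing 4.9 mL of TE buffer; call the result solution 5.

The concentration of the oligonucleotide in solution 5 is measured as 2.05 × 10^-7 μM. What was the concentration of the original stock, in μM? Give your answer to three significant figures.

Step 1: 35-fold → factor 35
Step 2: 0.75 mL brought to 5.625 mL → factor 5.625/0.75 = 7.5
Step 3: 20-fold → factor 20
Step 4: 0.48 mL brought to 12.2 mL → factor 12.2/0.48 = 25.417
Step 5: 45 μL + 4.9 mL = 4945 μL total → factor 4945/45 = 109.89
Overall dilution factor = 35 × 7.5 × 20 × 25.417 × 109.89 = 1.4663 × 10^7
Stock = 2.05 × 10^-7 μM × 1.4663 × 10^7 = 3.01 μM

3.01 μM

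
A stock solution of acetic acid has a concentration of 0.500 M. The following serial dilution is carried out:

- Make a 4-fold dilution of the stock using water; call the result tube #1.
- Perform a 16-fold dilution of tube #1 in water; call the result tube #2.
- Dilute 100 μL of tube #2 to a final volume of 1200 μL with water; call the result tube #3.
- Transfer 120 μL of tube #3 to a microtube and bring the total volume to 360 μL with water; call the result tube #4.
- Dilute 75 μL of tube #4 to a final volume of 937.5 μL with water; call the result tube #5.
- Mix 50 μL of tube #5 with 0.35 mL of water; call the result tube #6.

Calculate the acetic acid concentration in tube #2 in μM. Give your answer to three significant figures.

7.81 × 10^3 μM

Step 1: 4-fold → factor 4
Step 2: 16-fold → factor 16
Dilution factor through tube #2 = 4 × 16 = 64
[tube #2] = 0.500 M / 64 = 0.007812 M = 7.81 × 10^3 μM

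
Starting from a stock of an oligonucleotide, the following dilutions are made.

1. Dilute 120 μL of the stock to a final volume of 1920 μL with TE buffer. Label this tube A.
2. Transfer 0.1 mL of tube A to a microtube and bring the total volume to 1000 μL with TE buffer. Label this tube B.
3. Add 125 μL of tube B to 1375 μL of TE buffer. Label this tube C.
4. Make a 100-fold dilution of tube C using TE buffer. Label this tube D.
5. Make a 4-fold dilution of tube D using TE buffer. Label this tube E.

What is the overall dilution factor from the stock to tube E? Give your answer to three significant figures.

7.68 × 10^5

Step 1: 120 μL brought to 1920 μL → factor 1920/120 = 16
Step 2: 0.1 mL brought to 1000 μL → factor 1/0.1 = 10
Step 3: 125 μL + 1375 μL = 1500 μL total → factor 1500/125 = 12
Step 4: 100-fold → factor 100
Step 5: 4-fold → factor 4
Overall dilution factor = 16 × 10 × 12 × 100 × 4 = 7.68 × 10^5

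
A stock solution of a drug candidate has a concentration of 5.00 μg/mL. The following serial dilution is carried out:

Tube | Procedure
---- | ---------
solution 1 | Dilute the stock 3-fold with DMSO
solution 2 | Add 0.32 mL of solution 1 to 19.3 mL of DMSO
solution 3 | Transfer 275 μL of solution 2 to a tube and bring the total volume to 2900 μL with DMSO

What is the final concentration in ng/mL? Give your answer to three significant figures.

2.58 ng/mL

Step 1: 3-fold → factor 3
Step 2: 0.32 mL + 19.3 mL = 19.62 mL total → factor 19.62/0.32 = 61.312
Step 3: 275 μL brought to 2900 μL → factor 2900/275 = 10.545
Overall dilution factor = 3 × 61.312 × 10.545 = 1939.7
Final = 5.00 μg/mL / 1939.7 = 0.002578 μg/mL = 2.58 ng/mL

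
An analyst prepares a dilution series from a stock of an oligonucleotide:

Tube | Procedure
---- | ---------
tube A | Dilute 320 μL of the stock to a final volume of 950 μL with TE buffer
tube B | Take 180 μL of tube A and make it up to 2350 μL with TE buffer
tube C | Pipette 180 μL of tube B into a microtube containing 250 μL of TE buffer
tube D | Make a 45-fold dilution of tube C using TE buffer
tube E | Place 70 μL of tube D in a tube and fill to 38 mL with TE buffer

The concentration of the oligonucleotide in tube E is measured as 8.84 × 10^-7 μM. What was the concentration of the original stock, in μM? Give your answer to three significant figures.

2.00 μM

Step 1: 320 μL brought to 950 μL → factor 950/320 = 2.9688
Step 2: 180 μL brought to 2350 μL → factor 2350/180 = 13.056
Step 3: 180 μL + 250 μL = 430 μL total → factor 430/180 = 2.3889
Step 4: 45-fold → factor 45
Step 5: 70 μL brought to 38 mL → factor 38000/70 = 542.86
Overall dilution factor = 2.9688 × 13.056 × 2.3889 × 45 × 542.86 = 2.2618 × 10^6
Stock = 8.84 × 10^-7 μM × 2.2618 × 10^6 = 2.00 μM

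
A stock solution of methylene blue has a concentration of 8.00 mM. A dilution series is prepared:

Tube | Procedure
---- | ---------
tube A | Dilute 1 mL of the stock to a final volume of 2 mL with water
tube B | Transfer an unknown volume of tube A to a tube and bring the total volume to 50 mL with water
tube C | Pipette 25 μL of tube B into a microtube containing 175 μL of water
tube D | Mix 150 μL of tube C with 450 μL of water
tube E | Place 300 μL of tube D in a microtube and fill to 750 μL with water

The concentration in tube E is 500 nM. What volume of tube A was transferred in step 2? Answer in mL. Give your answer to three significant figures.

Step 1: 1 mL brought to 2 mL → factor 2/1 = 2
Step 2: v brought to 50 mL → factor = 50 mL/v
Step 3: 25 μL + 175 μL = 200 μL total → factor 200/25 = 8
Step 4: 150 μL + 450 μL = 600 μL total → factor 600/150 = 4
Step 5: 300 μL brought to 750 μL → factor 750/300 = 2.5
Product of known-step factors = 160
Overall factor = 8.00 mM / (500 nM) = 16000
Step-2 factor = 16000 / 160 = 100
v = 50 mL / 100 = 0.500 mL

0.500 mL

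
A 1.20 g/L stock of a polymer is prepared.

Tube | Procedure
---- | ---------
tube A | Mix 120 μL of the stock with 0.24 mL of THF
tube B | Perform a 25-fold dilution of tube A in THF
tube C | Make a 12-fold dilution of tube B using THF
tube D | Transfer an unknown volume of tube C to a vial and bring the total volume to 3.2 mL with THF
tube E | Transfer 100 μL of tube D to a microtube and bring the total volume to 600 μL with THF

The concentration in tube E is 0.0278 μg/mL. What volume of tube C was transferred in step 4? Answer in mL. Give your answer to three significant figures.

0.400 mL

Step 1: 120 μL + 0.24 mL = 360 μL total → factor 360/120 = 3
Step 2: 25-fold → factor 25
Step 3: 12-fold → factor 12
Step 4: v brought to 3.2 mL → factor = 3.2 mL/v
Step 5: 100 μL brought to 600 μL → factor 600/100 = 6
Product of known-step factors = 5400
Overall factor = 1.20 g/L / (0.0278 μg/mL) = 43165
Step-4 factor = 43165 / 5400 = 7.9936
v = 3.2 mL / 7.9936 = 0.400 mL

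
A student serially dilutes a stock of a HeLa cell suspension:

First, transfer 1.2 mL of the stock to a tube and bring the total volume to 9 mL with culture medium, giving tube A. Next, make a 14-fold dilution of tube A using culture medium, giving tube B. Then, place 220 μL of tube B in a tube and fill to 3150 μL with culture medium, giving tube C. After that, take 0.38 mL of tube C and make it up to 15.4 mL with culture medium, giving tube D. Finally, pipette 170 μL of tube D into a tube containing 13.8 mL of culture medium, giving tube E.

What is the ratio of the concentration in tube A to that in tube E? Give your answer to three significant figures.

6.68 × 10^5

Step 1: 1.2 mL brought to 9 mL → factor 9/1.2 = 7.5
Step 2: 14-fold → factor 14
Step 3: 220 μL brought to 3150 μL → factor 3150/220 = 14.318
Step 4: 0.38 mL brought to 15.4 mL → factor 15.4/0.38 = 40.526
Step 5: 170 μL + 13.8 mL = 13970 μL total → factor 13970/170 = 82.176
Dilution factor to tube A = 7.5; to tube E = 5.0068 × 10^6
[tube A]/[tube E] = (factor to tube E)/(factor to tube A) = 5.0068 × 10^6/7.5 = 6.68 × 10^5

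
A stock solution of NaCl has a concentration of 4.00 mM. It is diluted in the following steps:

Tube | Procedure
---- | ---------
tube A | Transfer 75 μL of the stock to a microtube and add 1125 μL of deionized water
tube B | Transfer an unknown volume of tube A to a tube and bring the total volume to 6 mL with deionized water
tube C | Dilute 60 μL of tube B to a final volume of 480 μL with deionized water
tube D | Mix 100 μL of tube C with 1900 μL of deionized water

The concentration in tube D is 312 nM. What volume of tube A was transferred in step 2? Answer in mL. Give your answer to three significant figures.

Step 1: 75 μL + 1125 μL = 1200 μL total → factor 1200/75 = 16
Step 2: v brought to 6 mL → factor = 6 mL/v
Step 3: 60 μL brought to 480 μL → factor 480/60 = 8
Step 4: 100 μL + 1900 μL = 2000 μL total → factor 2000/100 = 20
Product of known-step factors = 2560
Overall factor = 4.00 mM / (312 nM) = 12821
Step-2 factor = 12821 / 2560 = 5.008
v = 6 mL / 5.008 = 1.20 mL

1.20 mL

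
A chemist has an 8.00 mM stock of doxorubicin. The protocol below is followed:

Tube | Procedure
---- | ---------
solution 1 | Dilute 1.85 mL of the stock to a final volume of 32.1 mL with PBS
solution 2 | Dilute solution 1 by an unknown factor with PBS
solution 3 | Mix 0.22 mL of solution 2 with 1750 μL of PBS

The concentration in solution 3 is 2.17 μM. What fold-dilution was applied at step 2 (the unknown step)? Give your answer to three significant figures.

23.7-fold

Step 1: 1.85 mL brought to 32.1 mL → factor 32.1/1.85 = 17.351
Step 2: unknown factor x
Step 3: 0.22 mL + 1750 μL = 1.97 mL total → factor 1.97/0.22 = 8.9545
Product of known-step factors = 155.37
Overall factor = 8.00 mM / (2.17 μM) = 3686.6
x = 3686.6 / 155.37 = 23.7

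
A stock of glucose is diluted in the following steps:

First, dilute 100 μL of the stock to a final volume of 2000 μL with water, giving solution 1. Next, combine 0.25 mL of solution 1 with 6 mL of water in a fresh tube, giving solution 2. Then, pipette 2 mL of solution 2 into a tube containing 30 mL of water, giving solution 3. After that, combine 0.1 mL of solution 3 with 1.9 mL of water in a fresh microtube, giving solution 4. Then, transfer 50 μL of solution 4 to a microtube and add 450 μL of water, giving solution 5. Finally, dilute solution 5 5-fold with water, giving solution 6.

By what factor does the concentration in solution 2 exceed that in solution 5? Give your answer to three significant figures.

3.20 × 10^3

Step 1: 100 μL brought to 2000 μL → factor 2000/100 = 20
Step 2: 0.25 mL + 6 mL = 6.25 mL total → factor 6.25/0.25 = 25
Step 3: 2 mL + 30 mL = 32 mL total → factor 32/2 = 16
Step 4: 0.1 mL + 1.9 mL = 2 mL total → factor 2/0.1 = 20
Step 5: 50 μL + 450 μL = 500 μL total → factor 500/50 = 10
Dilution factor to solution 2 = 500; to solution 5 = 1.6 × 10^6
[solution 2]/[solution 5] = (factor to solution 5)/(factor to solution 2) = 1.6 × 10^6/500 = 3.20 × 10^3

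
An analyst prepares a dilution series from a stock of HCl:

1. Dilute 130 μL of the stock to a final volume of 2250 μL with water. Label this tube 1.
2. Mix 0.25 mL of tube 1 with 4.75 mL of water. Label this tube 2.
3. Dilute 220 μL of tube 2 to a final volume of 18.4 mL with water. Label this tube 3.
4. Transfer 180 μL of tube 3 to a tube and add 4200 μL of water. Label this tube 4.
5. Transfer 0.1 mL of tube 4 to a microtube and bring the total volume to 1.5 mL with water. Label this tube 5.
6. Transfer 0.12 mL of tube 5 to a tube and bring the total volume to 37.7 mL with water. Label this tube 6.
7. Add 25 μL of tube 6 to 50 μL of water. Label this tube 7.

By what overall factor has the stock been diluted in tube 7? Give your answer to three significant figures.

9.96 × 10^9

Step 1: 130 μL brought to 2250 μL → factor 2250/130 = 17.308
Step 2: 0.25 mL + 4.75 mL = 5 mL total → factor 5/0.25 = 20
Step 3: 220 μL brought to 18.4 mL → factor 18400/220 = 83.636
Step 4: 180 μL + 4200 μL = 4380 μL total → factor 4380/180 = 24.333
Step 5: 0.1 mL brought to 1.5 mL → factor 1.5/0.1 = 15
Step 6: 0.12 mL brought to 37.7 mL → factor 37.7/0.12 = 314.17
Step 7: 25 μL + 50 μL = 75 μL total → factor 75/25 = 3
Overall dilution factor = 17.308 × 20 × 83.636 × 24.333 × 15 × 314.17 × 3 = 9.9595 × 10^9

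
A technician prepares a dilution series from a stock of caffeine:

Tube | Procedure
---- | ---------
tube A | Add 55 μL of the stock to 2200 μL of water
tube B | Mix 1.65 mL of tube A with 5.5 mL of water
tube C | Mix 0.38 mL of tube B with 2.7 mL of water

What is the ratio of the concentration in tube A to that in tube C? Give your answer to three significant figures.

Step 1: 55 μL + 2200 μL = 2255 μL total → factor 2255/55 = 41
Step 2: 1.65 mL + 5.5 mL = 7.15 mL total → factor 7.15/1.65 = 4.3333
Step 3: 0.38 mL + 2.7 mL = 3.08 mL total → factor 3.08/0.38 = 8.1053
Dilution factor to tube A = 41; to tube C = 1440
[tube A]/[tube C] = (factor to tube C)/(factor to tube A) = 1440/41 = 35.1

35.1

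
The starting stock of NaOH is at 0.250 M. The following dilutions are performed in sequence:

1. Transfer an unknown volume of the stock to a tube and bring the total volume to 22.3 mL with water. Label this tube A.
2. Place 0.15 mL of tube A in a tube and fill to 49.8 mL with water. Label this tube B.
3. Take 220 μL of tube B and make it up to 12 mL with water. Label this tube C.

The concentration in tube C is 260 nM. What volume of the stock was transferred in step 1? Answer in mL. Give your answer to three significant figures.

0.420 mL

Step 1: v brought to 22.3 mL → factor = 22.3 mL/v
Step 2: 0.15 mL brought to 49.8 mL → factor 49.8/0.15 = 332
Step 3: 220 μL brought to 12 mL → factor 12000/220 = 54.545
Product of known-step factors = 18109
Overall factor = 0.250 M / (260 nM) = 9.6154 × 10^5
Step-1 factor = 9.6154 × 10^5 / 18109 = 53.097
v = 22.3 mL / 53.097 = 0.420 mL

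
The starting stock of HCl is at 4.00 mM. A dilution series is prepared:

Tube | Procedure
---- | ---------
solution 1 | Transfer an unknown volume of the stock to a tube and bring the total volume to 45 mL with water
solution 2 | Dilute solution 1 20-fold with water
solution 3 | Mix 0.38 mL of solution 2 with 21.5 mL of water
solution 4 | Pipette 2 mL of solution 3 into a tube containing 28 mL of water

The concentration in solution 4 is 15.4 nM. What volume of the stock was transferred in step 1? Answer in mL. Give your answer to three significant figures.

2.99 mL

Step 1: v brought to 45 mL → factor = 45 mL/v
Step 2: 20-fold → factor 20
Step 3: 0.38 mL + 21.5 mL = 21.88 mL total → factor 21.88/0.38 = 57.579
Step 4: 2 mL + 28 mL = 30 mL total → factor 30/2 = 15
Product of known-step factors = 17274
Overall factor = 4.00 mM / (15.4 nM) = 2.5974 × 10^5
Step-1 factor = 2.5974 × 10^5 / 17274 = 15.037
v = 45 mL / 15.037 = 2.99 mL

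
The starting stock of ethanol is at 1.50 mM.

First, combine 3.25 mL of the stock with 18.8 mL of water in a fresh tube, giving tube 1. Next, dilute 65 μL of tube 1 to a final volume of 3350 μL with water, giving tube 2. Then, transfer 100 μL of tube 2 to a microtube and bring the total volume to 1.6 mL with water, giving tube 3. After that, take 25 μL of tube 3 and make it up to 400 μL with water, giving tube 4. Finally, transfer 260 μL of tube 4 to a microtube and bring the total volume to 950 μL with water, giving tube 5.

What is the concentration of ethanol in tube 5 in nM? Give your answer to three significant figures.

Step 1: 3.25 mL + 18.8 mL = 22.05 mL total → factor 22.05/3.25 = 6.7846
Step 2: 65 μL brought to 3350 μL → factor 3350/65 = 51.538
Step 3: 100 μL brought to 1.6 mL → factor 1600/100 = 16
Step 4: 25 μL brought to 400 μL → factor 400/25 = 16
Step 5: 260 μL brought to 950 μL → factor 950/260 = 3.6538
Overall dilution factor = 6.7846 × 51.538 × 16 × 16 × 3.6538 = 3.2707 × 10^5
Final = 1.50 mM / 3.2707 × 10^5 = 4.586 × 10^-6 mM = 4.59 nM

4.59 nM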